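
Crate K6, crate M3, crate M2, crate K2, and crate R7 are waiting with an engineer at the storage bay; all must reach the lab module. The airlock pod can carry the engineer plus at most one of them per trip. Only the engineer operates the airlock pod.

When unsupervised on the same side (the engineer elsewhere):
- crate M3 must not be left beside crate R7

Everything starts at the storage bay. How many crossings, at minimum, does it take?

Counting alone: the engineer can take at most 1 across per trip to the lab module, so moving all 5 needs at least 5 loaded trips out, with a return between consecutive ones — at least 9 crossings.
The plan below uses exactly 9 crossings, so it is optimal:
1. Engineer goes to the lab module with crate M3.  [the storage bay: crate K2, crate K6, crate M2, crate R7 | the lab module: crate M3]
2. Engineer goes back to the storage bay alone.  [the storage bay: crate K2, crate K6, crate M2, crate R7 | the lab module: crate M3]
3. Engineer goes to the lab module with crate K6.  [the storage bay: crate K2, crate M2, crate R7 | the lab module: crate K6, crate M3]
4. Engineer goes back to the storage bay alone.  [the storage bay: crate K2, crate M2, crate R7 | the lab module: crate K6, crate M3]
5. Engineer goes to the lab module with crate M2.  [the storage bay: crate K2, crate R7 | the lab module: crate K6, crate M2, crate M3]
6. Engineer goes back to the storage bay alone.  [the storage bay: crate K2, crate R7 | the lab module: crate K6, crate M2, crate M3]
7. Engineer goes to the lab module with crate K2.  [the storage bay: crate R7 | the lab module: crate K2, crate K6, crate M2, crate M3]
8. Engineer goes back to the storage bay alone.  [the storage bay: crate R7 | the lab module: crate K2, crate K6, crate M2, crate M3]
9. Engineer goes to the lab module with crate R7.  [the storage bay: — | the lab module: crate K2, crate K6, crate M2, crate M3, crate R7]

9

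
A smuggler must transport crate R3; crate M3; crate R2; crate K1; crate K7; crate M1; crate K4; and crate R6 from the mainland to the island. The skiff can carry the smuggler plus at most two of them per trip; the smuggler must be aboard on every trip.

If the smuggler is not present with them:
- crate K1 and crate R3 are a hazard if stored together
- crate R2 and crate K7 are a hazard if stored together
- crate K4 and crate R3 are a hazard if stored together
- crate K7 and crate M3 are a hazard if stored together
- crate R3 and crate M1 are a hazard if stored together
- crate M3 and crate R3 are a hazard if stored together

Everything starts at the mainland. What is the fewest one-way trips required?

9

Counting alone: the smuggler can take at most 2 across per trip to the island, so moving all 8 needs at least 4 loaded trips out, with a return between consecutive ones — at least 7 crossings.
The safety rule pushes this higher. Following every safe sequence of crossings, the most of the 8 that can be at the island as the skiff arrives there on crossing 7 is 6 — never all 8.
So no plan with fewer than 9 crossings exists, and this one achieves 9:
1. Smuggler goes to the island with crate K7 and crate R3.  [the mainland: crate K1, crate K4, crate M1, crate M3, crate R2, crate R6 | the island: crate K7, crate R3]
2. Smuggler goes back to the mainland alone.  [the mainland: crate K1, crate K4, crate M1, crate M3, crate R2, crate R6 | the island: crate K7, crate R3]
3. Smuggler goes to the island with crate R2 and crate R6.  [the mainland: crate K1, crate K4, crate M1, crate M3 | the island: crate K7, crate R2, crate R3, crate R6]
4. Smuggler goes back to the mainland with crate K7.  [the mainland: crate K1, crate K4, crate K7, crate M1, crate M3 | the island: crate R2, crate R3, crate R6]
5. Smuggler goes to the island with crate K1 and crate M3.  [the mainland: crate K4, crate K7, crate M1 | the island: crate K1, crate M3, crate R2, crate R3, crate R6]
6. Smuggler goes back to the mainland with crate R3.  [the mainland: crate K4, crate K7, crate M1, crate R3 | the island: crate K1, crate M3, crate R2, crate R6]
7. Smuggler goes to the island with crate K4 and crate M1.  [the mainland: crate K7, crate R3 | the island: crate K1, crate K4, crate M1, crate M3, crate R2, crate R6]
8. Smuggler goes back to the mainland alone.  [the mainland: crate K7, crate R3 | the island: crate K1, crate K4, crate M1, crate M3, crate R2, crate R6]
9. Smuggler goes to the island with crate K7 and crate R3.  [the mainland: — | the island: crate K1, crate K4, crate K7, crate M1, crate M3, crate R2, crate R3, crate R6]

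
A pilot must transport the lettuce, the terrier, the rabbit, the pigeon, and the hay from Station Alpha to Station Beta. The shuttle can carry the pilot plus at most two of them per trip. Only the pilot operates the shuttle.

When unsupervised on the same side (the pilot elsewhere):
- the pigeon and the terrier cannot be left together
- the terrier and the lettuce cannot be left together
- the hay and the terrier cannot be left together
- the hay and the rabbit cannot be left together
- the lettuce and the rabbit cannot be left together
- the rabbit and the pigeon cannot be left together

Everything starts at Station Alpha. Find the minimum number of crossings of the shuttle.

7

Counting alone: the pilot can take at most 2 across per trip to Station Beta, so moving all 5 needs at least 3 loaded trips out, with a return between consecutive ones — at least 5 crossings.
The safety rule pushes this higher. Following every safe sequence of crossings, the most of the 5 that can be at Station Beta as the shuttle arrives there on crossing 5 is 4 — never all 5.
So no plan with fewer than 7 crossings exists, and this one achieves 7:
1. Pilot goes to Station Beta with the rabbit and the terrier.
2. Pilot goes back to Station Alpha alone.
3. Pilot goes to Station Beta with the lettuce.
4. Pilot goes back to Station Alpha with the rabbit and the terrier.
5. Pilot goes to Station Beta with the hay and the pigeon.
6. Pilot goes back to Station Alpha alone.
7. Pilot goes to Station Beta with the rabbit and the terrier.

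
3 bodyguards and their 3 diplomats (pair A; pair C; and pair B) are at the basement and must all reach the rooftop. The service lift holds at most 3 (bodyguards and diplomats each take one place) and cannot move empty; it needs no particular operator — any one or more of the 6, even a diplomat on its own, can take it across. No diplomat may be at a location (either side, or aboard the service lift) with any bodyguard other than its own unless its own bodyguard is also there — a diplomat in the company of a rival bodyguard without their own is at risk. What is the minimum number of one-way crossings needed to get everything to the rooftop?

5

Counting alone: each trip to the rooftop takes at most 3 across and each return brings at least 1 back, so after t trips out (and t−1 returns) at most 3t − (t−1) of the 6 are across; that first reaches 6 at t = 3, so at least 5 crossings are needed.
The plan below uses exactly 5 crossings, so it is optimal:
1. bodyguard A and diplomat A cross → the rooftop.
2. bodyguard A crosses ← the basement.
3. bodyguard A, bodyguard B, and bodyguard C cross → the rooftop.
4. diplomat A crosses ← the basement.
5. diplomat A, diplomat B, and diplomat C cross → the rooftop.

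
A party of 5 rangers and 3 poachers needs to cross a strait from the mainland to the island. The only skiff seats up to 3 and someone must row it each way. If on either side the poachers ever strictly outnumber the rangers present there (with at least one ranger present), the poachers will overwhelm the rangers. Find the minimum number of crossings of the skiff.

7

Counting alone: each trip to the island takes at most 3 across and each return brings at least 1 back, so after t trips out (and t−1 returns) at most 3t − (t−1) of the 8 are across; that first reaches 8 at t = 4, so at least 7 crossings are needed.
The plan below uses exactly 7 crossings, so it is optimal:
1. 2 poachers → the island.  (the mainland: 5R 1P; the island: 0R 2P)
2. 1 poacher ← the mainland.  (the mainland: 5R 2P; the island: 0R 1P)
3. 2 rangers and 1 poacher → the island.  (the mainland: 3R 1P; the island: 2R 2P)
4. 1 poacher ← the mainland.  (the mainland: 3R 2P; the island: 2R 1P)
5. 1 ranger and 2 poachers → the island.  (the mainland: 2R 0P; the island: 3R 3P)
6. 1 poacher ← the mainland.  (the mainland: 2R 1P; the island: 3R 2P)
7. 2 rangers and 1 poacher → the island.  (the mainland: 0R 0P; the island: 5R 3P)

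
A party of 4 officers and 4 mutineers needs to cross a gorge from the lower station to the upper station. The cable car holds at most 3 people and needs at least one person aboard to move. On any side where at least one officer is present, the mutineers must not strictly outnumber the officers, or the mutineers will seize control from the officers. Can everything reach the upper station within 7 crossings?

Counting alone: each trip to the upper station takes at most 3 across and each return brings at least 1 back, so after t trips out (and t−1 returns) at most 3t − (t−1) of the 8 are across; that first reaches 8 at t = 4, so at least 7 crossings are needed.
The safety rule pushes this higher. Following every safe sequence of crossings, the most of the 8 that can be at the upper station as the cable car arrives there on crossing 7 is 7 — never all 8.
So the move cannot be finished within 7 crossings. (The shortest complete plan takes 9:)
1. 2 mutineers → the upper station.  (the lower station: 4O 2M; the upper station: 0O 2M)
2. 1 mutineer ← the lower station.  (the lower station: 4O 3M; the upper station: 0O 1M)
3. 3 mutineers → the upper station.  (the lower station: 4O 0M; the upper station: 0O 4M)
4. 1 mutineer ← the lower station.  (the lower station: 4O 1M; the upper station: 0O 3M)
5. 3 officers → the upper station.  (the lower station: 1O 1M; the upper station: 3O 3M)
6. 1 officer and 1 mutineer ← the lower station.  (the lower station: 2O 2M; the upper station: 2O 2M)
7. 2 officers → the upper station.  (the lower station: 0O 2M; the upper station: 4O 2M)
8. 1 mutineer ← the lower station.  (the lower station: 0O 3M; the upper station: 4O 1M)
9. 3 mutineers → the upper station.  (the lower station: 0O 0M; the upper station: 4O 4M)

No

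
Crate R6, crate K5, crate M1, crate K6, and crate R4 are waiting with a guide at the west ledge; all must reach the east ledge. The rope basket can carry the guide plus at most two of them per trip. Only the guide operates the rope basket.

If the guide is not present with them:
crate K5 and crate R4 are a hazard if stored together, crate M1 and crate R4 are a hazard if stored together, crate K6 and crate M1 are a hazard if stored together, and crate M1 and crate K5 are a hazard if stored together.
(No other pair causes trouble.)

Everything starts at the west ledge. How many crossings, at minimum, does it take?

Counting alone: the guide can take at most 2 across per trip to the east ledge, so moving all 5 needs at least 3 loaded trips out, with a return between consecutive ones — at least 5 crossings.
The safety rule pushes this higher. Following every safe sequence of crossings, the most of the 5 that can be at the east ledge as the rope basket arrives there on crossing 5 is 4 — never all 5.
So no plan with fewer than 7 crossings exists, and this one achieves 7:
1. Guide goes to the east ledge with crate K5 and crate M1.
2. Guide goes back to the west ledge with crate K5.
3. Guide goes to the east ledge with crate K5 and crate R6.
4. Guide goes back to the west ledge with crate K5.
5. Guide goes to the east ledge with crate K5 and crate K6.
6. Guide goes back to the west ledge with crate M1.
7. Guide goes to the east ledge with crate M1 and crate R4.

7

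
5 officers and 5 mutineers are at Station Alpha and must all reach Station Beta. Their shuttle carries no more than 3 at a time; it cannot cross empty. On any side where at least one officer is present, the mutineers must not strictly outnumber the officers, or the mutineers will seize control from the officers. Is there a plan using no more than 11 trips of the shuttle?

Yes — this plan uses 11 crossings (≤ 11):
1. 2 mutineers → Station Beta.  (Station Alpha: 5O 3M; Station Beta: 0O 2M)
2. 1 mutineer ← Station Alpha.  (Station Alpha: 5O 4M; Station Beta: 0O 1M)
3. 3 mutineers → Station Beta.  (Station Alpha: 5O 1M; Station Beta: 0O 4M)
4. 1 mutineer ← Station Alpha.  (Station Alpha: 5O 2M; Station Beta: 0O 3M)
5. 3 officers → Station Beta.  (Station Alpha: 2O 2M; Station Beta: 3O 3M)
6. 1 officer and 1 mutineer ← Station Alpha.  (Station Alpha: 3O 3M; Station Beta: 2O 2M)
7. 3 officers → Station Beta.  (Station Alpha: 0O 3M; Station Beta: 5O 2M)
8. 1 mutineer ← Station Alpha.  (Station Alpha: 0O 4M; Station Beta: 5O 1M)
9. 2 mutineers → Station Beta.  (Station Alpha: 0O 2M; Station Beta: 5O 3M)
10. 1 mutineer ← Station Alpha.  (Station Alpha: 0O 3M; Station Beta: 5O 2M)
11. 3 mutineers → Station Beta.  (Station Alpha: 0O 0M; Station Beta: 5O 5M)

Yes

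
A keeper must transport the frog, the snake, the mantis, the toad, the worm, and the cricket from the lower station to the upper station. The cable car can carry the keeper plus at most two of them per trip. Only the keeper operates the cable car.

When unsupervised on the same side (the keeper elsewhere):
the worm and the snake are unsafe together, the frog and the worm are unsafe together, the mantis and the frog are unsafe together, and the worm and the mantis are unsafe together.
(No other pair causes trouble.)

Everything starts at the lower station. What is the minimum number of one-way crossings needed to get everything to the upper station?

Counting alone: the keeper can take at most 2 across per trip to the upper station, so moving all 6 needs at least 3 loaded trips out, with a return between consecutive ones — at least 5 crossings.
The safety rule pushes this higher. Following every safe sequence of crossings, the most of the 6 that can be at the upper station as the cable car arrives there on crossings 5, 7 is 4, 5 respectively — never all 6.
So no plan with fewer than 9 crossings exists, and this one achieves 9:
1. Keeper goes to the upper station with the frog and the worm.
2. Keeper goes back to the lower station with the frog.
3. Keeper goes to the upper station with the frog and the snake.
4. Keeper goes back to the lower station with the worm.
5. Keeper goes to the upper station with the mantis and the toad.
6. Keeper goes back to the lower station with the frog.
7. Keeper goes to the upper station with the cricket and the frog.
8. Keeper goes back to the lower station with the frog.
9. Keeper goes to the upper station with the frog and the worm.

9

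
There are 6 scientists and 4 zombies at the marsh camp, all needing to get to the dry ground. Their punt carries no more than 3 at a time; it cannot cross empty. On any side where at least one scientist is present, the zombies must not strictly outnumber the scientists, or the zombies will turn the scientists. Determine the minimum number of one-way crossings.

Counting alone: each trip to the dry ground takes at most 3 across and each return brings at least 1 back, so after t trips out (and t−1 returns) at most 3t − (t−1) of the 10 are across; that first reaches 10 at t = 5, so at least 9 crossings are needed.
The plan below uses exactly 9 crossings, so it is optimal:
1. 2 zombies → the dry ground.  (the marsh camp: 6S 2Z; the dry ground: 0S 2Z)
2. 1 zombie ← the marsh camp.  (the marsh camp: 6S 3Z; the dry ground: 0S 1Z)
3. 3 zombies → the dry ground.  (the marsh camp: 6S 0Z; the dry ground: 0S 4Z)
4. 1 zombie ← the marsh camp.  (the marsh camp: 6S 1Z; the dry ground: 0S 3Z)
5. 3 scientists → the dry ground.  (the marsh camp: 3S 1Z; the dry ground: 3S 3Z)
6. 1 zombie ← the marsh camp.  (the marsh camp: 3S 2Z; the dry ground: 3S 2Z)
7. 1 scientist and 2 zombies → the dry ground.  (the marsh camp: 2S 0Z; the dry ground: 4S 4Z)
8. 1 zombie ← the marsh camp.  (the marsh camp: 2S 1Z; the dry ground: 4S 3Z)
9. 2 scientists and 1 zombie → the dry ground.  (the marsh camp: 0S 0Z; the dry ground: 6S 4Z)

9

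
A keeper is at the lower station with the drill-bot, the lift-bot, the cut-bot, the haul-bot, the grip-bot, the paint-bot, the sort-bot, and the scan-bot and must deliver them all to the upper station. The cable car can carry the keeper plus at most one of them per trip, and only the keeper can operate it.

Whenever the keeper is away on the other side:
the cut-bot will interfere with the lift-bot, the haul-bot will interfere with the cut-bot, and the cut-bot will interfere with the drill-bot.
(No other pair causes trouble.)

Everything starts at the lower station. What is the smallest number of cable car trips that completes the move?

impossible

Following every safe sequence of crossings from the start, the most of the 8 that can be at the upper station as the cable car arrives there on crossings 1, 3, 5, 7, 9, 11 is 1, 2, 3, 4, 5, 6 respectively; the best ever achieved is 6 of 8.
From crossing 13 on, no configuration arises that was not already reachable earlier: only 144 distinct safe configurations (who is on which side, and where the cable car is) can ever be reached, none of them has everyone across, and every continuation just revisits them. So no valid plan exists.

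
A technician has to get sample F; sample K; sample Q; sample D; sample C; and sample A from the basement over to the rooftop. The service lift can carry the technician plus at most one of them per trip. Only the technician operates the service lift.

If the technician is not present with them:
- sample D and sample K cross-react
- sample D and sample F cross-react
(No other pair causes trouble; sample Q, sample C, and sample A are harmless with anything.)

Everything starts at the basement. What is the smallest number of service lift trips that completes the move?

Counting alone: the technician can take at most 1 across per trip to the rooftop, so moving all 6 needs at least 6 loaded trips out, with a return between consecutive ones — at least 11 crossings.
The safety rule pushes this higher. Following every safe sequence of crossings, the most of the 6 that can be at the rooftop as the service lift arrives there on crossing 11 is 5 — never all 6.
So no plan with fewer than 13 crossings exists, and this one achieves 13:
1. Technician goes to the rooftop with sample D.  [the basement: sample A, sample C, sample F, sample K, sample Q | the rooftop: sample D]
2. Technician goes back to the basement alone.  [the basement: sample A, sample C, sample F, sample K, sample Q | the rooftop: sample D]
3. Technician goes to the rooftop with sample F.  [the basement: sample A, sample C, sample K, sample Q | the rooftop: sample D, sample F]
4. Technician goes back to the basement with sample D.  [the basement: sample A, sample C, sample D, sample K, sample Q | the rooftop: sample F]
5. Technician goes to the rooftop with sample K.  [the basement: sample A, sample C, sample D, sample Q | the rooftop: sample F, sample K]
6. Technician goes back to the basement alone.  [the basement: sample A, sample C, sample D, sample Q | the rooftop: sample F, sample K]
7. Technician goes to the rooftop with sample Q.  [the basement: sample A, sample C, sample D | the rooftop: sample F, sample K, sample Q]
8. Technician goes back to the basement alone.  [the basement: sample A, sample C, sample D | the rooftop: sample F, sample K, sample Q]
9. Technician goes to the rooftop with sample C.  [the basement: sample A, sample D | the rooftop: sample C, sample F, sample K, sample Q]
10. Technician goes back to the basement alone.  [the basement: sample A, sample D | the rooftop: sample C, sample F, sample K, sample Q]
11. Technician goes to the rooftop with sample A.  [the basement: sample D | the rooftop: sample A, sample C, sample F, sample K, sample Q]
12. Technician goes back to the basement alone.  [the basement: sample D | the rooftop: sample A, sample C, sample F, sample K, sample Q]
13. Technician goes to the rooftop with sample D.  [the basement: — | the rooftop: sample A, sample C, sample D, sample F, sample K, sample Q]

13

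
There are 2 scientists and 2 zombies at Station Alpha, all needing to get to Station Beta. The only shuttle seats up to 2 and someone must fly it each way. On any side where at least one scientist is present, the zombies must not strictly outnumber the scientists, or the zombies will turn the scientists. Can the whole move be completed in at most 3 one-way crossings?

No

Counting alone: each trip to Station Beta takes at most 2 across and each return brings at least 1 back, so after t trips out (and t−1 returns) at most 2t − (t−1) of the 4 are across; that first reaches 4 at t = 3, so at least 5 crossings are needed.
Since 3 < 5, 3 crossings cannot be enough. (The shortest complete plan in fact takes 5:)
1. 2 zombies → Station Beta.  (Station Alpha: 2S 0Z; Station Beta: 0S 2Z)
2. 1 zombie ← Station Alpha.  (Station Alpha: 2S 1Z; Station Beta: 0S 1Z)
3. 2 scientists → Station Beta.  (Station Alpha: 0S 1Z; Station Beta: 2S 1Z)
4. 1 zombie ← Station Alpha.  (Station Alpha: 0S 2Z; Station Beta: 2S 0Z)
5. 2 zombies → Station Beta.  (Station Alpha: 0S 0Z; Station Beta: 2S 2Z)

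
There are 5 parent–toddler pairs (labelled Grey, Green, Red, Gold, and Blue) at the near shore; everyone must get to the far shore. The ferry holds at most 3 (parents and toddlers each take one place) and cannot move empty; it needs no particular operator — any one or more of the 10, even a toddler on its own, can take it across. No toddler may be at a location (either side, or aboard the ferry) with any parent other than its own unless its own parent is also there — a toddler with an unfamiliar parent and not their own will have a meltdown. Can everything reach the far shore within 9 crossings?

Counting alone: each trip to the far shore takes at most 3 across and each return brings at least 1 back, so after t trips out (and t−1 returns) at most 3t − (t−1) of the 10 are across; that first reaches 10 at t = 5, so at least 9 crossings are needed.
The safety rule pushes this higher. Following every safe sequence of crossings, the most of the 10 that can be at the far shore as the ferry arrives there on crossing 9 is 9 — never all 10.
So the move cannot be finished within 9 crossings. (The shortest complete plan takes 11:)
1. parent Grey and toddler Grey cross → the far shore.
2. parent Grey crosses ← the near shore.
3. toddler Gold, toddler Green, and toddler Red cross → the far shore.
4. toddler Grey crosses ← the near shore.
5. parent Gold, parent Green, and parent Red cross → the far shore.
6. parent Green and toddler Green cross ← the near shore.
7. parent Blue, parent Green, and parent Grey cross → the far shore.
8. toddler Red crosses ← the near shore.
9. toddler Green and toddler Grey cross → the far shore.
10. toddler Grey crosses ← the near shore.
11. toddler Blue, toddler Grey, and toddler Red cross → the far shore.

No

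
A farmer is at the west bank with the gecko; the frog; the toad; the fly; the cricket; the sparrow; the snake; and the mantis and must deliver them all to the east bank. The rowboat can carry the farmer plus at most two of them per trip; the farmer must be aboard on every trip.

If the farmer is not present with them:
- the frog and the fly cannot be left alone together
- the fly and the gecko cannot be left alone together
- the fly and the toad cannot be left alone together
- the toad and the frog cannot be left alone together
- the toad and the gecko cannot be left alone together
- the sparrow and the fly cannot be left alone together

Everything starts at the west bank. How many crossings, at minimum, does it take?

13

Counting alone: the farmer can take at most 2 across per trip to the east bank, so moving all 8 needs at least 4 loaded trips out, with a return between consecutive ones — at least 7 crossings.
The safety rule pushes this higher. Following every safe sequence of crossings, the most of the 8 that can be at the east bank as the rowboat arrives there on crossings 7, 9, 11 is 5, 6, 7 respectively — never all 8.
So no plan with fewer than 13 crossings exists, and this one achieves 13:
1. Farmer goes to the east bank with the fly and the toad.  [the west bank: the cricket, the frog, the gecko, the mantis, the snake, the sparrow | the east bank: the fly, the toad]
2. Farmer goes back to the west bank with the toad.  [the west bank: the cricket, the frog, the gecko, the mantis, the snake, the sparrow, the toad | the east bank: the fly]
3. Farmer goes to the east bank with the frog and the gecko.  [the west bank: the cricket, the mantis, the snake, the sparrow, the toad | the east bank: the fly, the frog, the gecko]
4. Farmer goes back to the west bank with the fly.  [the west bank: the cricket, the fly, the mantis, the snake, the sparrow, the toad | the east bank: the frog, the gecko]
5. Farmer goes to the east bank with the sparrow and the toad.  [the west bank: the cricket, the fly, the mantis, the snake | the east bank: the frog, the gecko, the sparrow, the toad]
6. Farmer goes back to the west bank with the toad.  [the west bank: the cricket, the fly, the mantis, the snake, the toad | the east bank: the frog, the gecko, the sparrow]
7. Farmer goes to the east bank with the cricket and the toad.  [the west bank: the fly, the mantis, the snake | the east bank: the cricket, the frog, the gecko, the sparrow, the toad]
8. Farmer goes back to the west bank with the toad.  [the west bank: the fly, the mantis, the snake, the toad | the east bank: the cricket, the frog, the gecko, the sparrow]
9. Farmer goes to the east bank with the snake and the toad.  [the west bank: the fly, the mantis | the east bank: the cricket, the frog, the gecko, the snake, the sparrow, the toad]
10. Farmer goes back to the west bank with the toad.  [the west bank: the fly, the mantis, the toad | the east bank: the cricket, the frog, the gecko, the snake, the sparrow]
11. Farmer goes to the east bank with the mantis and the toad.  [the west bank: the fly | the east bank: the cricket, the frog, the gecko, the mantis, the snake, the sparrow, the toad]
12. Farmer goes back to the west bank with the toad.  [the west bank: the fly, the toad | the east bank: the cricket, the frog, the gecko, the mantis, the snake, the sparrow]
13. Farmer goes to the east bank with the fly and the toad.  [the west bank: — | the east bank: the cricket, the fly, the frog, the gecko, the mantis, the snake, the sparrow, the toad]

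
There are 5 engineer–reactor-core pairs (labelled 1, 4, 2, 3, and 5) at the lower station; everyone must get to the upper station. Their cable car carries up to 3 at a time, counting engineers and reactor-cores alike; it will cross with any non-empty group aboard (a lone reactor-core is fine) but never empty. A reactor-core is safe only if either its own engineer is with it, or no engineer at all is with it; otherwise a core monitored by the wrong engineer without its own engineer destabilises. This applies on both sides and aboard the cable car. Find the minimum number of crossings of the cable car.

11

Counting alone: each trip to the upper station takes at most 3 across and each return brings at least 1 back, so after t trips out (and t−1 returns) at most 3t − (t−1) of the 10 are across; that first reaches 10 at t = 5, so at least 9 crossings are needed.
The safety rule pushes this higher. Following every safe sequence of crossings, the most of the 10 that can be at the upper station as the cable car arrives there on crossing 9 is 9 — never all 10.
So no plan with fewer than 11 crossings exists, and this one achieves 11:
1. engineer 1 and reactor-core 1 cross → the upper station.
2. engineer 1 crosses ← the lower station.
3. reactor-core 2, reactor-core 3, and reactor-core 4 cross → the upper station.
4. reactor-core 1 crosses ← the lower station.
5. engineer 2, engineer 3, and engineer 4 cross → the upper station.
6. engineer 4 and reactor-core 4 cross ← the lower station.
7. engineer 1, engineer 4, and engineer 5 cross → the upper station.
8. reactor-core 2 crosses ← the lower station.
9. reactor-core 1 and reactor-core 4 cross → the upper station.
10. reactor-core 1 crosses ← the lower station.
11. reactor-core 1, reactor-core 2, and reactor-core 5 cross → the upper station.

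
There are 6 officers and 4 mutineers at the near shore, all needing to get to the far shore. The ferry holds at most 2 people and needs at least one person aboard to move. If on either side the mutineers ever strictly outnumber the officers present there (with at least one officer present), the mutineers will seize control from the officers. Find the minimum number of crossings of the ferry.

Counting alone: each trip to the far shore takes at most 2 across and each return brings at least 1 back, so after t trips out (and t−1 returns) at most 2t − (t−1) of the 10 are across; that first reaches 10 at t = 9, so at least 17 crossings are needed.
The plan below uses exactly 17 crossings, so it is optimal:
1. 2 mutineers → the far shore.  (the near shore: 6O 2M; the far shore: 0O 2M)
2. 1 mutineer ← the near shore.  (the near shore: 6O 3M; the far shore: 0O 1M)
3. 2 mutineers → the far shore.  (the near shore: 6O 1M; the far shore: 0O 3M)
4. 1 mutineer ← the near shore.  (the near shore: 6O 2M; the far shore: 0O 2M)
5. 2 officers → the far shore.  (the near shore: 4O 2M; the far shore: 2O 2M)
6. 1 mutineer ← the near shore.  (the near shore: 4O 3M; the far shore: 2O 1M)
7. 1 officer and 1 mutineer → the far shore.  (the near shore: 3O 2M; the far shore: 3O 2M)
8. 1 mutineer ← the near shore.  (the near shore: 3O 3M; the far shore: 3O 1M)
9. 2 mutineers → the far shore.  (the near shore: 3O 1M; the far shore: 3O 3M)
10. 1 mutineer ← the near shore.  (the near shore: 3O 2M; the far shore: 3O 2M)
11. 1 officer and 1 mutineer → the far shore.  (the near shore: 2O 1M; the far shore: 4O 3M)
12. 1 mutineer ← the near shore.  (the near shore: 2O 2M; the far shore: 4O 2M)
13. 2 mutineers → the far shore.  (the near shore: 2O 0M; the far shore: 4O 4M)
14. 1 mutineer ← the near shore.  (the near shore: 2O 1M; the far shore: 4O 3M)
15. 1 officer and 1 mutineer → the far shore.  (the near shore: 1O 0M; the far shore: 5O 4M)
16. 1 mutineer ← the near shore.  (the near shore: 1O 1M; the far shore: 5O 3M)
17. 1 officer and 1 mutineer → the far shore.  (the near shore: 0O 0M; the far shore: 6O 4M)

17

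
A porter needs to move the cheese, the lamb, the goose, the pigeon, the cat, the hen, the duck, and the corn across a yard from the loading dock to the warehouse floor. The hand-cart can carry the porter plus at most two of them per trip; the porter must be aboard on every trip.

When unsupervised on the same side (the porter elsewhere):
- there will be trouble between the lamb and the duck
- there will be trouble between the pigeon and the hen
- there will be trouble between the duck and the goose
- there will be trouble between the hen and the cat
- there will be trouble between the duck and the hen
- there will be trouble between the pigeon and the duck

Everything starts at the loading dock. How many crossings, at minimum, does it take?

Counting alone: the porter can take at most 2 across per trip to the warehouse floor, so moving all 8 needs at least 4 loaded trips out, with a return between consecutive ones — at least 7 crossings.
The safety rule pushes this higher. Following every safe sequence of crossings, the most of the 8 that can be at the warehouse floor as the hand-cart arrives there on crossings 7, 9, 11 is 5, 6, 7 respectively — never all 8.
So no plan with fewer than 13 crossings exists, and this one achieves 13:
1. Porter goes to the warehouse floor with the duck and the hen.
2. Porter goes back to the loading dock with the hen.
3. Porter goes to the warehouse floor with the cheese and the hen.
4. Porter goes back to the loading dock with the hen.
5. Porter goes to the warehouse floor with the hen and the lamb.
6. Porter goes back to the loading dock with the duck.
7. Porter goes to the warehouse floor with the goose and the pigeon.
8. Porter goes back to the loading dock with the pigeon.
9. Porter goes to the warehouse floor with the cat and the pigeon.
10. Porter goes back to the loading dock with the hen.
11. Porter goes to the warehouse floor with the corn and the hen.
12. Porter goes back to the loading dock with the hen.
13. Porter goes to the warehouse floor with the duck and the hen.

13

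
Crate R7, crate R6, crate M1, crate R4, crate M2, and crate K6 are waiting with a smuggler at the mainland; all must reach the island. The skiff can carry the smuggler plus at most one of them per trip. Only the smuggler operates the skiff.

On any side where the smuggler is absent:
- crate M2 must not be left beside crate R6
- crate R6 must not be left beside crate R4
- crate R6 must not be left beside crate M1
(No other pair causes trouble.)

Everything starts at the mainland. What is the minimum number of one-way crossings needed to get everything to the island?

Following every safe sequence of crossings from the start, the most of the 6 that can be at the island as the skiff arrives there on crossings 1, 3, 5, 7 is 1, 2, 3, 4 respectively; the best ever achieved is 4 of 6.
From crossing 9 on, no configuration arises that was not already reachable earlier: only 36 distinct safe configurations (who is on which side, and where the skiff is) can ever be reached, none of them has everyone across, and every continuation just revisits them. So no valid plan exists.

impossible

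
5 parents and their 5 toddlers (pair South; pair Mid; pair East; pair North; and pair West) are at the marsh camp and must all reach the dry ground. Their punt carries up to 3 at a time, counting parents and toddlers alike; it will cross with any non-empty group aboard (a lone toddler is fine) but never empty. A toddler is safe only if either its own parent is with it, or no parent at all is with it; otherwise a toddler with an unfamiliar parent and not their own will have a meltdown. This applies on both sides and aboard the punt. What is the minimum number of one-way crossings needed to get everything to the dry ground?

11

Counting alone: each trip to the dry ground takes at most 3 across and each return brings at least 1 back, so after t trips out (and t−1 returns) at most 3t − (t−1) of the 10 are across; that first reaches 10 at t = 5, so at least 9 crossings are needed.
The safety rule pushes this higher. Following every safe sequence of crossings, the most of the 10 that can be at the dry ground as the punt arrives there on crossing 9 is 9 — never all 10.
So no plan with fewer than 11 crossings exists, and this one achieves 11:
1. parent South and toddler South cross → the dry ground.
2. parent South crosses ← the marsh camp.
3. toddler East, toddler Mid, and toddler North cross → the dry ground.
4. toddler South crosses ← the marsh camp.
5. parent East, parent Mid, and parent North cross → the dry ground.
6. parent Mid and toddler Mid cross ← the marsh camp.
7. parent Mid, parent South, and parent West cross → the dry ground.
8. toddler East crosses ← the marsh camp.
9. toddler Mid and toddler South cross → the dry ground.
10. toddler South crosses ← the marsh camp.
11. toddler East, toddler South, and toddler West cross → the dry ground.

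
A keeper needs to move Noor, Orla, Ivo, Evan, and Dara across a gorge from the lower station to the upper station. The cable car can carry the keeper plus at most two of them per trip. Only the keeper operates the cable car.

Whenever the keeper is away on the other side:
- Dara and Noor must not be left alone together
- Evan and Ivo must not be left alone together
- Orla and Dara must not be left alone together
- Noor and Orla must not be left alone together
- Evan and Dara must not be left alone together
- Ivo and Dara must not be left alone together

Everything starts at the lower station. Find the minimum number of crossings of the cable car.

impossible

Whatever the first load, the items left behind include a forbidden pair without the keeper. No opening move is safe, so no plan exists.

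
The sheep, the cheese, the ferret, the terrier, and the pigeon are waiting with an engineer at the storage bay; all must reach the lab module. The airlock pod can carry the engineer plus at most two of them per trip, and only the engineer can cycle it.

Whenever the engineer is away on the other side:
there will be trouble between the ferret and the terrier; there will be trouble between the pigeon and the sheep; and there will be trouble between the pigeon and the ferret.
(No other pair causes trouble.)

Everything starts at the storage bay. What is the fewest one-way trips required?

Counting alone: the engineer can take at most 2 across per trip to the lab module, so moving all 5 needs at least 3 loaded trips out, with a return between consecutive ones — at least 5 crossings.
The plan below uses exactly 5 crossings, so it is optimal:
1. Engineer goes to the lab module with the ferret and the sheep.  [the storage bay: the cheese, the pigeon, the terrier | the lab module: the ferret, the sheep]
2. Engineer goes back to the storage bay alone.  [the storage bay: the cheese, the pigeon, the terrier | the lab module: the ferret, the sheep]
3. Engineer goes to the lab module with the cheese.  [the storage bay: the pigeon, the terrier | the lab module: the cheese, the ferret, the sheep]
4. Engineer goes back to the storage bay alone.  [the storage bay: the pigeon, the terrier | the lab module: the cheese, the ferret, the sheep]
5. Engineer goes to the lab module with the pigeon and the terrier.  [the storage bay: — | the lab module: the cheese, the ferret, the pigeon, the sheep, the terrier]

5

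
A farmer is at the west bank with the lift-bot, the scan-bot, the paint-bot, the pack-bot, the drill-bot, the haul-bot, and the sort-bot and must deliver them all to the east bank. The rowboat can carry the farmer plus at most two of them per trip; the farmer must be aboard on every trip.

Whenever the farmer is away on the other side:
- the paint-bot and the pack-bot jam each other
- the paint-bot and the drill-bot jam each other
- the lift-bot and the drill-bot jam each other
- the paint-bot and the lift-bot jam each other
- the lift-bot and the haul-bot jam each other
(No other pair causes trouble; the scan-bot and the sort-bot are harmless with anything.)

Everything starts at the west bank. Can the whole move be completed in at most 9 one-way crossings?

Counting alone: the farmer can take at most 2 across per trip to the east bank, so moving all 7 needs at least 4 loaded trips out, with a return between consecutive ones — at least 7 crossings.
The safety rule pushes this higher. Following every safe sequence of crossings, the most of the 7 that can be at the east bank as the rowboat arrives there on crossings 7, 9 is 5, 6 respectively — never all 7.
So the move cannot be finished within 9 crossings. (The shortest complete plan takes 11:)
1. Farmer goes to the east bank with the lift-bot and the paint-bot.  [the west bank: the drill-bot, the haul-bot, the pack-bot, the scan-bot, the sort-bot | the east bank: the lift-bot, the paint-bot]
2. Farmer goes back to the west bank with the lift-bot.  [the west bank: the drill-bot, the haul-bot, the lift-bot, the pack-bot, the scan-bot, the sort-bot | the east bank: the paint-bot]
3. Farmer goes to the east bank with the lift-bot and the scan-bot.  [the west bank: the drill-bot, the haul-bot, the pack-bot, the sort-bot | the east bank: the lift-bot, the paint-bot, the scan-bot]
4. Farmer goes back to the west bank with the lift-bot.  [the west bank: the drill-bot, the haul-bot, the lift-bot, the pack-bot, the sort-bot | the east bank: the paint-bot, the scan-bot]
5. Farmer goes to the east bank with the lift-bot and the pack-bot.  [the west bank: the drill-bot, the haul-bot, the sort-bot | the east bank: the lift-bot, the pack-bot, the paint-bot, the scan-bot]
6. Farmer goes back to the west bank with the paint-bot.  [the west bank: the drill-bot, the haul-bot, the paint-bot, the sort-bot | the east bank: the lift-bot, the pack-bot, the scan-bot]
7. Farmer goes to the east bank with the paint-bot and the sort-bot.  [the west bank: the drill-bot, the haul-bot | the east bank: the lift-bot, the pack-bot, the paint-bot, the scan-bot, the sort-bot]
8. Farmer goes back to the west bank with the paint-bot.  [the west bank: the drill-bot, the haul-bot, the paint-bot | the east bank: the lift-bot, the pack-bot, the scan-bot, the sort-bot]
9. Farmer goes to the east bank with the drill-bot and the haul-bot.  [the west bank: the paint-bot | the east bank: the drill-bot, the haul-bot, the lift-bot, the pack-bot, the scan-bot, the sort-bot]
10. Farmer goes back to the west bank with the lift-bot.  [the west bank: the lift-bot, the paint-bot | the east bank: the drill-bot, the haul-bot, the pack-bot, the scan-bot, the sort-bot]
11. Farmer goes to the east bank with the lift-bot and the paint-bot.  [the west bank: — | the east bank: the drill-bot, the haul-bot, the lift-bot, the pack-bot, the paint-bot, the scan-bot, the sort-bot]

No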